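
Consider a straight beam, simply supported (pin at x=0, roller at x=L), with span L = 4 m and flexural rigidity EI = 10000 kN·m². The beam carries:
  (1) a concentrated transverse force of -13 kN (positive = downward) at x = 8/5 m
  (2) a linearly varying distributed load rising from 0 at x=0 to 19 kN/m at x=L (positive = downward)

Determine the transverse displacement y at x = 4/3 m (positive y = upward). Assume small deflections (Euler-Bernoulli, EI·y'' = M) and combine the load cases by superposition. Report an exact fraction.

Load 1 — point force P=-13 kN at a=8/5 m (b=L-a=12/5):
  y_1 = -Pbx(L²-b²-x²)/(6LEI)  [x≤a] = -(-13)·(12/5)·(4/3)·(4²-(12/5)²-(4/3)²)/(6·4·10000) = 3094/2109375 m
Load 2 — triangular load w₀=19 kN/m (0→w₀ over full span):
  y_2 = -w₀x(7L⁴-10L²x²+3x⁴)/(360LEI) = -19·(4/3)·(7·4⁴-10·4²·(4/3)²+3·(4/3)⁴)/(360·4·10000) = -1216/455625 m
Superposition: y = Σ y_i = -68462/56953125 m ≈ -0.001202 m

y(4/3) = -68462/56953125 m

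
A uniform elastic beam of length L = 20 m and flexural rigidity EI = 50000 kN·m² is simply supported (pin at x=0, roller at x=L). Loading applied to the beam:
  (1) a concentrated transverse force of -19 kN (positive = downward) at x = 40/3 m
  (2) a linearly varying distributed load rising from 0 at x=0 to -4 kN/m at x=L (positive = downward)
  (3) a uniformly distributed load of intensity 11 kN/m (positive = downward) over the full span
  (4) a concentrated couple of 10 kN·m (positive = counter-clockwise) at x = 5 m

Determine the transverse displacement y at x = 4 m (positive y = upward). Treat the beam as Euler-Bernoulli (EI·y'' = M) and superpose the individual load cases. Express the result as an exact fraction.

y(4) = -19706519/101250000 m

Load 1 — point force P=-19 kN at a=40/3 m (b=L-a=20/3):
  y_1 = -Pbx(L²-b²-x²)/(6LEI)  [x≤a] = -(-19)·(20/3)·4·(20²-(20/3)²-4²)/(6·20·50000) = 7258/253125 m
Load 2 — triangular load w₀=-4 kN/m (0→w₀ over full span):
  y_2 = -w₀x(7L⁴-10L²x²+3x⁴)/(360LEI) = -(-4)·4·(7·20⁴-10·20²·4²+3·4⁴)/(360·20·50000) = 11008/234375 m
Load 3 — uniform load w=11 kN/m over full span:
  y_3 = -wx(L³-2Lx²+x³)/(24EI) = -11·4·(20³-2·20·4²+4³)/(24·50000) = -2552/9375 m
Load 4 — applied couple M₀=10 kN·m at a=5 m (b=L-a=15):
  y_4 = (M₀x³/(6L)+C₁x)/EI  [x≤a] with C₁=M₀(3b²-L²)/(6L)=275/12 = (10·4³/(6·20)+(275/12)·4)/50000 = 97/50000 m
Superposition: y = Σ y_i = -19706519/101250000 m ≈ -0.194632 m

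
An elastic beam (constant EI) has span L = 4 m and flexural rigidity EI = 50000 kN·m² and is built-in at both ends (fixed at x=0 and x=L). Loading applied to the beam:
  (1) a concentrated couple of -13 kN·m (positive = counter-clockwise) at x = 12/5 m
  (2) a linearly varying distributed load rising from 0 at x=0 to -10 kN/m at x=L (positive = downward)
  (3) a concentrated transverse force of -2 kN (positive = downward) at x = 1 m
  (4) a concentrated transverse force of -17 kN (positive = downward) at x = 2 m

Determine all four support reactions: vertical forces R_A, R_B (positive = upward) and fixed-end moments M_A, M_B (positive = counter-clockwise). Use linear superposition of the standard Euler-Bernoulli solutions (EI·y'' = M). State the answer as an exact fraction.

R_A = -8347/400 kN, M_A = -11471/600 kN·m, R_B = -7253/400 kN, M_B = 3063/200 kN·m

Load 1 — applied couple M₀=-13 kN·m at a=12/5 m (b=L-a=8/5):
  R_A = 6M₀ab/L³ = 6·(-13)·(12/5)·(8/5)/4³ = -117/25 kN
  M_A = M₀b(2a-b)/L² = (-13)·(8/5)·(2·(12/5)-(8/5))/4² = -104/25 kN·m
  R_B = -6M₀ab/L³ = -6·(-13)·(12/5)·(8/5)/4³ = 117/25 kN
  M_B = M₀a(2b-a)/L² = (-13)·(12/5)·(2·(8/5)-(12/5))/4² = -39/25 kN·m
Load 2 — triangular load w₀=-10 kN/m (0→w₀ over full span):
  R_A = 3w₀L/20 = 3·(-10)·4/20 = -6 kN
  M_A = w₀L²/30 = (-10)·4²/30 = -16/3 kN·m
  R_B = 7w₀L/20 = 7·(-10)·4/20 = -14 kN
  M_B = -w₀L²/20 = -(-10)·4²/20 = 8 kN·m
Load 3 — point force P=-2 kN at a=1 m (b=L-a=3):
  R_A = Pb²(3a+b)/L³ = (-2)·3²·(3·1+3)/4³ = -27/16 kN
  M_A = Pab²/L² = (-2)·1·3²/4² = -9/8 kN·m
  R_B = Pa²(a+3b)/L³ = (-2)·1²·(1+3·3)/4³ = -5/16 kN
  M_B = -Pa²b/L² = -(-2)·1²·3/4² = 3/8 kN·m
Load 4 — point force P=-17 kN at a=2 m (b=L-a=2):
  R_A = Pb²(3a+b)/L³ = (-17)·2²·(3·2+2)/4³ = -17/2 kN
  M_A = Pab²/L² = (-17)·2·2²/4² = -17/2 kN·m
  R_B = Pa²(a+3b)/L³ = (-17)·2²·(2+3·2)/4³ = -17/2 kN
  M_B = -Pa²b/L² = -(-17)·2²·2/4² = 17/2 kN·m
Superposition: R_A = -8347/400 kN, M_A = -11471/600 kN·m, R_B = -7253/400 kN, M_B = 3063/200 kN·m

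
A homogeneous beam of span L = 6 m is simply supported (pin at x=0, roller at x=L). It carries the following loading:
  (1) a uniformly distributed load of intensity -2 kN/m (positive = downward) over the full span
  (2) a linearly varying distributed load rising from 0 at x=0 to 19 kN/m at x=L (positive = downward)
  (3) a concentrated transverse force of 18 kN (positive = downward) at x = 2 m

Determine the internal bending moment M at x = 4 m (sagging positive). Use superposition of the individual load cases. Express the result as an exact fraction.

M(4) = 416/9 kN·m

Load 1 — uniform load w=-2 kN/m over full span:
  M_1 = wx(L-x)/2 = (-2)·4·(6-4)/2 = -8 kN·m
Load 2 — triangular load w₀=19 kN/m (0→w₀ over full span):
  M_2 = w₀Lx/6 - w₀x³/(6L) = 19·6·4/6 - 19·4³/(6·6) = 380/9 kN·m
Load 3 — point force P=18 kN at a=2 m (b=L-a=4):
  M_3 = Pa(L-x)/L  [x>a] = 18·2·(6-4)/6 = 12 kN·m
Superposition: M = Σ M_i = 416/9 kN·m ≈ 46.222222 kN·m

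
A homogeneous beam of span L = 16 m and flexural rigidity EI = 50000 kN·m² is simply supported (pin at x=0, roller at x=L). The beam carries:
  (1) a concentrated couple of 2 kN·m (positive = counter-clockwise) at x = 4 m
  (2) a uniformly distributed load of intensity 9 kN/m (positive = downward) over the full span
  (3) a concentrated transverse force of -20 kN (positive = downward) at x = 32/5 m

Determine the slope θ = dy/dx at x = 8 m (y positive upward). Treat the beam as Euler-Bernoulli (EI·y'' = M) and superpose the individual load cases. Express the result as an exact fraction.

θ(8) = -2329/3750000 rad

Load 1 — applied couple M₀=2 kN·m at a=4 m (b=L-a=12):
  θ_1 = (M₀x²/(2L)-M₀(x-a)+C₁)/EI  [x>a] with C₁=M₀(3b²-L²)/(6L)=11/3 = (2·8²/(2·16)-2·(8-4)+(11/3))/50000 = -1/150000 rad
Load 2 — uniform load w=9 kN/m over full span:
  θ_2 = -w(L³-6Lx²+4x³)/(24EI) = -9·(16³-6·16·8²+4·8³)/(24·50000) = 0 rad
Load 3 — point force P=-20 kN at a=32/5 m (b=L-a=48/5):
  θ_3 = -Pa(2L²-6Lx+3x²+a²)/(6LEI)  [x>a] = -(-20)·(32/5)·(2·16²-6·16·8+3·8²+(32/5)²)/(6·16·50000) = -48/78125 rad
Superposition: θ = Σ θ_i = -2329/3750000 rad ≈ -0.000621 rad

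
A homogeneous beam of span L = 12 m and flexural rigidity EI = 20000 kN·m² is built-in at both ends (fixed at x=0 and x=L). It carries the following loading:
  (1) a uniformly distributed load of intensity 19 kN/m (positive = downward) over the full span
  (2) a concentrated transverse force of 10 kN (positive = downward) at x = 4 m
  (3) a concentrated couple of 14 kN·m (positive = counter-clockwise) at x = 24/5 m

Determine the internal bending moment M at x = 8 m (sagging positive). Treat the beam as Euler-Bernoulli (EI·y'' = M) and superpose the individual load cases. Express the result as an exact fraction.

M(8) = 50788/675 kN·m

Load 1 — uniform load w=19 kN/m over full span:
  M_1 = wLx/2 - wL²/12 - wx²/2 = 19·12·8/2 - 19·12²/12 - 19·8²/2 = 76 kN·m
Load 2 — point force P=10 kN at a=4 m (b=L-a=8):
  M_2 = Pa²(a+3b)(L-x)/L³ - Pa²b/L²  [x>a] = 10·4²·(4+3·8)·(12-8)/12³ - 10·4²·8/12² = 40/27 kN·m
Load 3 — applied couple M₀=14 kN·m at a=24/5 m (b=L-a=36/5):
  M_3 = R_Ax - M_A - M₀  [x>a] with R_A=42/25, M_A=42/25 = (42/25)·8 - (42/25) - 14 = -56/25 kN·m
Superposition: M = Σ M_i = 50788/675 kN·m ≈ 75.241481 kN·m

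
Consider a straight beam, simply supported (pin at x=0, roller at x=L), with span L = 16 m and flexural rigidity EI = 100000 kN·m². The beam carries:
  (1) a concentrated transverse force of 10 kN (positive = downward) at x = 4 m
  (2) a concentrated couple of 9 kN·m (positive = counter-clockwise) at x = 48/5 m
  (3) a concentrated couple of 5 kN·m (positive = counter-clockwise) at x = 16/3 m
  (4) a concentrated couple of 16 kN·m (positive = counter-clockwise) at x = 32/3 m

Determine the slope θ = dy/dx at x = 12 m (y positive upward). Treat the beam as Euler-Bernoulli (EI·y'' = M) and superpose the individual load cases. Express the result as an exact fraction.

Load 1 — point force P=10 kN at a=4 m (b=L-a=12):
  θ_1 = -Pa(2L²-6Lx+3x²+a²)/(6LEI)  [x>a] = -10·4·(2·16²-6·16·12+3·12²+4²)/(6·16·100000) = 1/1250 rad
Load 2 — applied couple M₀=9 kN·m at a=48/5 m (b=L-a=32/5):
  θ_2 = (M₀x²/(2L)-M₀(x-a)+C₁)/EI  [x>a] with C₁=M₀(3b²-L²)/(6L)=-312/25 = (9·12²/(2·16)-9·(12-(48/5))+(-312/25))/100000 = 321/5000000 rad
Load 3 — applied couple M₀=5 kN·m at a=16/3 m (b=L-a=32/3):
  θ_3 = (M₀x²/(2L)-M₀(x-a)+C₁)/EI  [x>a] with C₁=M₀(3b²-L²)/(6L)=40/9 = (5·12²/(2·16)-5·(12-(16/3))+(40/9))/100000 = -23/360000 rad
Load 4 — applied couple M₀=16 kN·m at a=32/3 m (b=L-a=16/3):
  θ_4 = (M₀x²/(2L)-M₀(x-a)+C₁)/EI  [x>a] with C₁=M₀(3b²-L²)/(6L)=-256/9 = (16·12²/(2·16)-16·(12-(32/3))+(-256/9))/100000 = 1/4500 rad
Superposition: θ = Σ θ_i = 7669/7500000 rad ≈ 0.001023 rad

θ(12) = 7669/7500000 rad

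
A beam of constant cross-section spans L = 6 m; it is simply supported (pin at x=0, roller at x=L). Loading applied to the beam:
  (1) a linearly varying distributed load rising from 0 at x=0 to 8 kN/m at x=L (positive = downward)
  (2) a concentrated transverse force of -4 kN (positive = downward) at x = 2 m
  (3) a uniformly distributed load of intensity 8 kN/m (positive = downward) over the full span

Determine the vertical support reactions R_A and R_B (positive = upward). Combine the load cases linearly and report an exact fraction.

R_A = 88/3 kN, R_B = 116/3 kN

Load 1 — triangular load w₀=8 kN/m (0→w₀ over full span):
  R_A = w₀L/6 = 8·6/6 = 8 kN
  R_B = w₀L/3 = 8·6/3 = 16 kN
Load 2 — point force P=-4 kN at a=2 m (b=L-a=4):
  R_A = Pb/L = (-4)·4/6 = -8/3 kN
  R_B = Pa/L = (-4)·2/6 = -4/3 kN
Load 3 — uniform load w=8 kN/m over full span:
  R_A = wL/2 = 8·6/2 = 24 kN
  R_B = wL/2 = 8·6/2 = 24 kN
Superposition: R_A = 88/3 kN, R_B = 116/3 kN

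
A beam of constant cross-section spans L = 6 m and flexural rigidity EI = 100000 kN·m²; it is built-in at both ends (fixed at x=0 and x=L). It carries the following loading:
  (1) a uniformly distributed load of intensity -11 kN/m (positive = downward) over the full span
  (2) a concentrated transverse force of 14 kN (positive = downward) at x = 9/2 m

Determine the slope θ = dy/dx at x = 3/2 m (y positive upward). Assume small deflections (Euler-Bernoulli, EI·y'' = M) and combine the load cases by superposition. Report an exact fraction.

Load 1 — uniform load w=-11 kN/m over full span:
  θ_1 = -wx(L-x)(L-2x)/(12EI) = -(-11)·(3/2)·(6-(3/2))·(6-2·(3/2))/(12·100000) = 297/1600000 rad
Load 2 — point force P=14 kN at a=9/2 m (b=L-a=3/2):
  θ_2 = -Pb²x(2aL-(3a+b)x)/(2L³EI)  [x≤a] = -14·(3/2)²·(3/2)·(2·(9/2)·6-(3·(9/2)+(3/2))·(3/2))/(2·6³·100000) = -441/12800000 rad
Superposition: θ = Σ θ_i = 387/2560000 rad ≈ 0.000151 rad

θ(3/2) = 387/2560000 rad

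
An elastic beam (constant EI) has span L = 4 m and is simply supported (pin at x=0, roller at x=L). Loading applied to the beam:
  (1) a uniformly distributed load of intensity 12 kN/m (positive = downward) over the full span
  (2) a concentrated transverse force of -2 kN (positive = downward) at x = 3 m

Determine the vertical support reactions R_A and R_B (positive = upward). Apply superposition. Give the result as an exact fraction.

Load 1 — uniform load w=12 kN/m over full span:
  R_A = wL/2 = 12·4/2 = 24 kN
  R_B = wL/2 = 12·4/2 = 24 kN
Load 2 — point force P=-2 kN at a=3 m (b=L-a=1):
  R_A = Pb/L = (-2)·1/4 = -1/2 kN
  R_B = Pa/L = (-2)·3/4 = -3/2 kN
Superposition: R_A = 47/2 kN, R_B = 45/2 kN

R_A = 47/2 kN, R_B = 45/2 kN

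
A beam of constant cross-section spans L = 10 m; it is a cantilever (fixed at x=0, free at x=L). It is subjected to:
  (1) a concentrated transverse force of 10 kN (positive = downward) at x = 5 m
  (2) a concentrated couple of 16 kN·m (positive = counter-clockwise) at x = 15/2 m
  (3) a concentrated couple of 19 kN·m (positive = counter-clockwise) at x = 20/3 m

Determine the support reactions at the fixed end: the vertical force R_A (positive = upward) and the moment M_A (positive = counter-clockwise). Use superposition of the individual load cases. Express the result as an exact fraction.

R_A = 10 kN, M_A = 15 kN·m

Load 1 — point force P=10 kN at a=5 m (b=L-a=5):
  R_A = P = 10 kN
  M_A = Pa = 10·5 = 50 kN·m
Load 2 — applied couple M₀=16 kN·m at a=15/2 m (b=L-a=5/2):
  R_A = 0 kN
  M_A = -M₀ = -16 kN·m
Load 3 — applied couple M₀=19 kN·m at a=20/3 m (b=L-a=10/3):
  R_A = 0 kN
  M_A = -M₀ = -19 kN·m
Superposition: R_A = 10 kN, M_A = 15 kN·m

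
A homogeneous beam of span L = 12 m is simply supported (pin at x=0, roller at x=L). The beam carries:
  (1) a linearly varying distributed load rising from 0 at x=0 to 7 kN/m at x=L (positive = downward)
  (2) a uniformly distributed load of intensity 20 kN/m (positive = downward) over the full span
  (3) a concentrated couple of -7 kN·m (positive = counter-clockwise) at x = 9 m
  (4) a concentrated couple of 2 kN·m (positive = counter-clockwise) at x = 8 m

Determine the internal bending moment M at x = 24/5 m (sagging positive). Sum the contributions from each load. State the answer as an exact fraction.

M(24/5) = 50006/125 kN·m

Load 1 — triangular load w₀=7 kN/m (0→w₀ over full span):
  M_1 = w₀Lx/6 - w₀x³/(6L) = 7·12·(24/5)/6 - 7·(24/5)³/(6·12) = 7056/125 kN·m
Load 2 — uniform load w=20 kN/m over full span:
  M_2 = wx(L-x)/2 = 20·(24/5)·(12-(24/5))/2 = 1728/5 kN·m
Load 3 — applied couple M₀=-7 kN·m at a=9 m (b=L-a=3):
  M_3 = M₀x/L  [x≤a] = (-7)·(24/5)/12 = -14/5 kN·m
Load 4 — applied couple M₀=2 kN·m at a=8 m (b=L-a=4):
  M_4 = M₀x/L  [x≤a] = 2·(24/5)/12 = 4/5 kN·m
Superposition: M = Σ M_i = 50006/125 kN·m ≈ 400.048000 kN·m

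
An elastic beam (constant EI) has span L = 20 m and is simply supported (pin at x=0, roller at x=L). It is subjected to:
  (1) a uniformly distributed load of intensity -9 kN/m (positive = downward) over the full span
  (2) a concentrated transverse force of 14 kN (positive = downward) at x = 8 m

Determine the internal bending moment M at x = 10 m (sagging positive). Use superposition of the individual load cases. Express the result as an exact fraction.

M(10) = -394 kN·m

Load 1 — uniform load w=-9 kN/m over full span:
  M_1 = wx(L-x)/2 = (-9)·10·(20-10)/2 = -450 kN·m
Load 2 — point force P=14 kN at a=8 m (b=L-a=12):
  M_2 = Pa(L-x)/L  [x>a] = 14·8·(20-10)/20 = 56 kN·m
Superposition: M = Σ M_i = -394 kN·m ≈ -394.000000 kN·m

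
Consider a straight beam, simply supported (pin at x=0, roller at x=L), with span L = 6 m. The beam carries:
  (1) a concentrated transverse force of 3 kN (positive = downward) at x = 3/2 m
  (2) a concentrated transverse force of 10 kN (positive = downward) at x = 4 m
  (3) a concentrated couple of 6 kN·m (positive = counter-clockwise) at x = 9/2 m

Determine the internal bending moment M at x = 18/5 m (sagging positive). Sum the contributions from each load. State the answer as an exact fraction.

M(18/5) = 87/5 kN·m

Load 1 — point force P=3 kN at a=3/2 m (b=L-a=9/2):
  M_1 = Pa(L-x)/L  [x>a] = 3·(3/2)·(6-(18/5))/6 = 9/5 kN·m
Load 2 — point force P=10 kN at a=4 m (b=L-a=2):
  M_2 = Pbx/L  [x≤a] = 10·2·(18/5)/6 = 12 kN·m
Load 3 — applied couple M₀=6 kN·m at a=9/2 m (b=L-a=3/2):
  M_3 = M₀x/L  [x≤a] = 6·(18/5)/6 = 18/5 kN·m
Superposition: M = Σ M_i = 87/5 kN·m ≈ 17.400000 kN·m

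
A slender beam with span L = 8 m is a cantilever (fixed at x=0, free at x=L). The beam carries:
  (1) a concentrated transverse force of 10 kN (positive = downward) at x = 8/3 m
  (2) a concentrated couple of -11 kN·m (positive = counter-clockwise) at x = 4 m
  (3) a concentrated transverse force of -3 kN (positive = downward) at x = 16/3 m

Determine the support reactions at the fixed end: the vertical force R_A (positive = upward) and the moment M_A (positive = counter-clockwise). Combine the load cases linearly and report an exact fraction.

R_A = 7 kN, M_A = 65/3 kN·m

Load 1 — point force P=10 kN at a=8/3 m (b=L-a=16/3):
  R_A = P = 10 kN
  M_A = Pa = 10·(8/3) = 80/3 kN·m
Load 2 — applied couple M₀=-11 kN·m at a=4 m (b=L-a=4):
  R_A = 0 kN
  M_A = -M₀ = -(-11) = 11 kN·m
Load 3 — point force P=-3 kN at a=16/3 m (b=L-a=8/3):
  R_A = P = (-3) = -3 kN
  M_A = Pa = (-3)·(16/3) = -16 kN·m
Superposition: R_A = 7 kN, M_A = 65/3 kN·m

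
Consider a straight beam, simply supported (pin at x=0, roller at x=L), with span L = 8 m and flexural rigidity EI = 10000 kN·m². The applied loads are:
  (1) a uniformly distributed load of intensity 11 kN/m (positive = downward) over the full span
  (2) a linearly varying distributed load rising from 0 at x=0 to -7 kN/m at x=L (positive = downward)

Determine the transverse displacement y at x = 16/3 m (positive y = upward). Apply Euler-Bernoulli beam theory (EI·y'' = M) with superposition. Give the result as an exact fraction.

y(16/3) = -15616/455625 m

Load 1 — uniform load w=11 kN/m over full span:
  y_1 = -wx(L³-2Lx²+x³)/(24EI) = -11·(16/3)·(8³-2·8·(16/3)²+(16/3)³)/(24·10000) = -7744/151875 m
Load 2 — triangular load w₀=-7 kN/m (0→w₀ over full span):
  y_2 = -w₀x(7L⁴-10L²x²+3x⁴)/(360LEI) = -(-7)·(16/3)·(7·8⁴-10·8²·(16/3)²+3·(16/3)⁴)/(360·8·10000) = 7616/455625 m
Superposition: y = Σ y_i = -15616/455625 m ≈ -0.034274 m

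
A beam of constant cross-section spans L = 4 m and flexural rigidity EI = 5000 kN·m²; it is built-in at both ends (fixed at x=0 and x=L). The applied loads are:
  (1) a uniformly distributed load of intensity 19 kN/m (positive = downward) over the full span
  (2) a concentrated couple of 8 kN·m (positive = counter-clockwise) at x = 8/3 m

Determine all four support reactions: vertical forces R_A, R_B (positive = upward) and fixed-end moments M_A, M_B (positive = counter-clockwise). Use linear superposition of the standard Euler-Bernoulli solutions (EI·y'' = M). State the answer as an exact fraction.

Load 1 — uniform load w=19 kN/m over full span:
  R_A = wL/2 = 19·4/2 = 38 kN
  M_A = wL²/12 = 19·4²/12 = 76/3 kN·m
  R_B = wL/2 = 19·4/2 = 38 kN
  M_B = -wL²/12 = -19·4²/12 = -76/3 kN·m
Load 2 — applied couple M₀=8 kN·m at a=8/3 m (b=L-a=4/3):
  R_A = 6M₀ab/L³ = 6·8·(8/3)·(4/3)/4³ = 8/3 kN
  M_A = M₀b(2a-b)/L² = 8·(4/3)·(2·(8/3)-(4/3))/4² = 8/3 kN·m
  R_B = -6M₀ab/L³ = -6·8·(8/3)·(4/3)/4³ = -8/3 kN
  M_B = M₀a(2b-a)/L² = 8·(8/3)·(2·(4/3)-(8/3))/4² = 0 kN·m
Superposition: R_A = 122/3 kN, M_A = 28 kN·m, R_B = 106/3 kN, M_B = -76/3 kN·m

R_A = 122/3 kN, M_A = 28 kN·m, R_B = 106/3 kN, M_B = -76/3 kN·m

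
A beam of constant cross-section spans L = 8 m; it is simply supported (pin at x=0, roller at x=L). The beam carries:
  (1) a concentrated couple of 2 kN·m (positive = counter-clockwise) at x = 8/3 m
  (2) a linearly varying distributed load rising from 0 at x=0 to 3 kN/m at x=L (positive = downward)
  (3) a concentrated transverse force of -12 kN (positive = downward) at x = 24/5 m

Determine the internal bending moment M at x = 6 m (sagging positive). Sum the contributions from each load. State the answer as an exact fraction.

Load 1 — applied couple M₀=2 kN·m at a=8/3 m (b=L-a=16/3):
  M_1 = M₀x/L - M₀  [x>a] = 2·6/8 - 2 = -1/2 kN·m
Load 2 — triangular load w₀=3 kN/m (0→w₀ over full span):
  M_2 = w₀Lx/6 - w₀x³/(6L) = 3·8·6/6 - 3·6³/(6·8) = 21/2 kN·m
Load 3 — point force P=-12 kN at a=24/5 m (b=L-a=16/5):
  M_3 = Pa(L-x)/L  [x>a] = (-12)·(24/5)·(8-6)/8 = -72/5 kN·m
Superposition: M = Σ M_i = -22/5 kN·m ≈ -4.400000 kN·m

M(6) = -22/5 kN·m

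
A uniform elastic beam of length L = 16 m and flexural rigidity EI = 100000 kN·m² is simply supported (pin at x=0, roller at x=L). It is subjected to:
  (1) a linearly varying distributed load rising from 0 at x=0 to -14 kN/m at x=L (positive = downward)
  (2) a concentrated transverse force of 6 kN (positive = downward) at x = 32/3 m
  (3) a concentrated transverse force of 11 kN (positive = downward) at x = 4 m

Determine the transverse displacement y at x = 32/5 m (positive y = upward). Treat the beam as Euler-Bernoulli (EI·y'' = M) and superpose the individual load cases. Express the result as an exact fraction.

Load 1 — triangular load w₀=-14 kN/m (0→w₀ over full span):
  y_1 = -w₀x(7L⁴-10L²x²+3x⁴)/(360LEI) = -(-14)·(32/5)·(7·16⁴-10·16²·(32/5)²+3·(32/5)⁴)/(360·16·100000) = 8178688/146484375 m
Load 2 — point force P=6 kN at a=32/3 m (b=L-a=16/3):
  y_2 = -Pbx(L²-b²-x²)/(6LEI)  [x≤a] = -6·(16/3)·(32/5)·(16²-(16/3)²-(32/5)²)/(6·16·100000) = -41984/10546875 m
Load 3 — point force P=11 kN at a=4 m (b=L-a=12):
  y_3 = -Pa(L-x)(2Lx-a²-x²)/(6LEI)  [x>a] = -11·4·(16-(32/5))·(2·16·(32/5)-4²-(32/5)²)/(6·16·100000) = -2541/390625 m
Superposition: y = Σ y_i = 59784317/1318359375 m ≈ 0.045348 m

y(32/5) = 59784317/1318359375 m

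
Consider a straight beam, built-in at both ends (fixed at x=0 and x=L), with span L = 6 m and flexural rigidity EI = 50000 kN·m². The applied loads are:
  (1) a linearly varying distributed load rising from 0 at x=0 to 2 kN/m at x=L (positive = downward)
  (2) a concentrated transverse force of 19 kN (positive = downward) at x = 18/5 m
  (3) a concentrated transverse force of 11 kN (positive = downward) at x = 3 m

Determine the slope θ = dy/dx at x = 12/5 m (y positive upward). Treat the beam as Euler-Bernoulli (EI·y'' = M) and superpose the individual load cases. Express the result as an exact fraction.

Load 1 — triangular load w₀=2 kN/m (0→w₀ over full span):
  θ_1 = -w₀(2x(L-x)(L-2x)(x+2L)+x²(L-x)²)/(120LEI) = -2·(2·(12/5)·(6-(12/5))·(6-2·(12/5))·((12/5)+2·6)+(12/5)²·(6-(12/5))²)/(120·6·50000) = -81/3906250 rad
Load 2 — point force P=19 kN at a=18/5 m (b=L-a=12/5):
  θ_2 = -Pb²x(2aL-(3a+b)x)/(2L³EI)  [x≤a] = -19·(12/5)²·(12/5)·(2·(18/5)·6-(3·(18/5)+(12/5))·(12/5))/(2·6³·50000) = -1368/9765625 rad
Load 3 — point force P=11 kN at a=3 m (b=L-a=3):
  θ_3 = -Pb²x(2aL-(3a+b)x)/(2L³EI)  [x≤a] = -11·3²·(12/5)·(2·3·6-(3·3+3)·(12/5))/(2·6³·50000) = -99/1250000 rad
Superposition: θ = Σ θ_i = -37503/156250000 rad ≈ -0.000240 rad

θ(12/5) = -37503/156250000 rad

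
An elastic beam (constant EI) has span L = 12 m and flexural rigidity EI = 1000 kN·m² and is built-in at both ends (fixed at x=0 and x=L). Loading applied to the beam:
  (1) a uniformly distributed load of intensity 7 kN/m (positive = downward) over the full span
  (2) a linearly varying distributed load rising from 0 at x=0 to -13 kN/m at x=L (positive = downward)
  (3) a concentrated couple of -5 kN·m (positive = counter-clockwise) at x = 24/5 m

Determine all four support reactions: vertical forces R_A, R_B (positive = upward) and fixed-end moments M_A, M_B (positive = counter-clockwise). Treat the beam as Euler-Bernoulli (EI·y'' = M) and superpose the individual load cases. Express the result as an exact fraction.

Load 1 — uniform load w=7 kN/m over full span:
  R_A = wL/2 = 7·12/2 = 42 kN
  M_A = wL²/12 = 7·12²/12 = 84 kN·m
  R_B = wL/2 = 7·12/2 = 42 kN
  M_B = -wL²/12 = -7·12²/12 = -84 kN·m
Load 2 — triangular load w₀=-13 kN/m (0→w₀ over full span):
  R_A = 3w₀L/20 = 3·(-13)·12/20 = -117/5 kN
  M_A = w₀L²/30 = (-13)·12²/30 = -312/5 kN·m
  R_B = 7w₀L/20 = 7·(-13)·12/20 = -273/5 kN
  M_B = -w₀L²/20 = -(-13)·12²/20 = 468/5 kN·m
Load 3 — applied couple M₀=-5 kN·m at a=24/5 m (b=L-a=36/5):
  R_A = 6M₀ab/L³ = 6·(-5)·(24/5)·(36/5)/12³ = -3/5 kN
  M_A = M₀b(2a-b)/L² = (-5)·(36/5)·(2·(24/5)-(36/5))/12² = -3/5 kN·m
  R_B = -6M₀ab/L³ = -6·(-5)·(24/5)·(36/5)/12³ = 3/5 kN
  M_B = M₀a(2b-a)/L² = (-5)·(24/5)·(2·(36/5)-(24/5))/12² = -8/5 kN·m
Superposition: R_A = 18 kN, M_A = 21 kN·m, R_B = -12 kN, M_B = 8 kN·m

R_A = 18 kN, M_A = 21 kN·m, R_B = -12 kN, M_B = 8 kN·m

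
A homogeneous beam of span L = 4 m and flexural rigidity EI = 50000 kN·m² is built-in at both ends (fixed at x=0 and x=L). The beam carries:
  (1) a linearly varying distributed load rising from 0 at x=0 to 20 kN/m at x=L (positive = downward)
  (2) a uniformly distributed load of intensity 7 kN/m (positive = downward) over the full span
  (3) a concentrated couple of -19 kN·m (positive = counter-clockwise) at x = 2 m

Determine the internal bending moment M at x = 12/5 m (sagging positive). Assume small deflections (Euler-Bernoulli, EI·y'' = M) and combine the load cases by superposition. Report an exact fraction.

Load 1 — triangular load w₀=20 kN/m (0→w₀ over full span):
  M_1 = 3w₀Lx/20 - w₀L²/30 - w₀x³/(6L) = 3·20·4·(12/5)/20 - 20·4²/30 - 20·(12/5)³/(6·4) = 496/75 kN·m
Load 2 — uniform load w=7 kN/m over full span:
  M_2 = wLx/2 - wL²/12 - wx²/2 = 7·4·(12/5)/2 - 7·4²/12 - 7·(12/5)²/2 = 308/75 kN·m
Load 3 — applied couple M₀=-19 kN·m at a=2 m (b=L-a=2):
  M_3 = R_Ax - M_A - M₀  [x>a] with R_A=-57/8, M_A=-19/4 = (-57/8)·(12/5) - (-19/4) - (-19) = 133/20 kN·m
Superposition: M = Σ M_i = 1737/100 kN·m ≈ 17.370000 kN·m

M(12/5) = 1737/100 kN·m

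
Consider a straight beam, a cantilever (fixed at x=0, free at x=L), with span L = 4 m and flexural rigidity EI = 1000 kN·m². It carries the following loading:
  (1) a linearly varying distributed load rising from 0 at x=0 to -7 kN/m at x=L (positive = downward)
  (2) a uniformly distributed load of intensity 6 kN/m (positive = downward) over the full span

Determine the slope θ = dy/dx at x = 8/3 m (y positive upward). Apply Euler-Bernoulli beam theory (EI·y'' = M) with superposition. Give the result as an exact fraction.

Load 1 — triangular load w₀=-7 kN/m (0→w₀ over full span):
  θ_1 = (w₀Lx²/4-w₀L²x/3-w₀x⁴/(24L))/EI = ((-7)·4·(8/3)²/4-(-7)·4²·(8/3)/3-(-7)·(8/3)⁴/(24·4))/1000 = 1624/30375 rad
Load 2 — uniform load w=6 kN/m over full span:
  θ_2 = -wx(x²-3Lx+3L²)/(6EI) = -6·(8/3)·((8/3)²-3·4·(8/3)+3·4²)/(6·1000) = -208/3375 rad
Superposition: θ = Σ θ_i = -248/30375 rad ≈ -0.008165 rad

θ(8/3) = -248/30375 rad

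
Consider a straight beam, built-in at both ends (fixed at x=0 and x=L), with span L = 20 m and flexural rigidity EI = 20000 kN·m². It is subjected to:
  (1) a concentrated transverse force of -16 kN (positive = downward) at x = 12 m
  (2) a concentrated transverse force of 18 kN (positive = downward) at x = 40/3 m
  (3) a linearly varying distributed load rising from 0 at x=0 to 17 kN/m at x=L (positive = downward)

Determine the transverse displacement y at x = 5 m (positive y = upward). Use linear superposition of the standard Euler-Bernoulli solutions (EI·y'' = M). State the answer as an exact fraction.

Load 1 — point force P=-16 kN at a=12 m (b=L-a=8):
  y_1 = -Pb²x²(3aL-(3a+b)x)/(6L³EI)  [x≤a] = -(-16)·8²·5²·(3·12·20-(3·12+8)·5)/(6·20³·20000) = 1/75 m
Load 2 — point force P=18 kN at a=40/3 m (b=L-a=20/3):
  y_2 = -Pb²x²(3aL-(3a+b)x)/(6L³EI)  [x≤a] = -18·(20/3)²·5²·(3·(40/3)·20-(3·(40/3)+(20/3))·5)/(6·20³·20000) = -17/1440 m
Load 3 — triangular load w₀=17 kN/m (0→w₀ over full span):
  y_3 = -w₀x²(L-x)²(x+2L)/(120LEI) = -17·5²·(20-5)²·(5+2·20)/(120·20·20000) = -459/5120 m
Superposition: y = Σ y_i = -20303/230400 m ≈ -0.088121 m

y(5) = -20303/230400 m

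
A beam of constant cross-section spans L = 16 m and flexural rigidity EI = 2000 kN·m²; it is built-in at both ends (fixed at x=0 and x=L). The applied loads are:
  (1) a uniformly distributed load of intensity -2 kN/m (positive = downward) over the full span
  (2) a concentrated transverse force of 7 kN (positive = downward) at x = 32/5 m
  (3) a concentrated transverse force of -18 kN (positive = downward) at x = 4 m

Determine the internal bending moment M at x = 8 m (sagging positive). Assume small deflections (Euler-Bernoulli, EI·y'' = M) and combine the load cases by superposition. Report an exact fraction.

Load 1 — uniform load w=-2 kN/m over full span:
  M_1 = wLx/2 - wL²/12 - wx²/2 = (-2)·16·8/2 - (-2)·16²/12 - (-2)·8²/2 = -64/3 kN·m
Load 2 — point force P=7 kN at a=32/5 m (b=L-a=48/5):
  M_2 = Pa²(a+3b)(L-x)/L³ - Pa²b/L²  [x>a] = 7·(32/5)²·((32/5)+3·(48/5))·(16-8)/16³ - 7·(32/5)²·(48/5)/16² = 224/25 kN·m
Load 3 — point force P=-18 kN at a=4 m (b=L-a=12):
  M_3 = Pa²(a+3b)(L-x)/L³ - Pa²b/L²  [x>a] = (-18)·4²·(4+3·12)·(16-8)/16³ - (-18)·4²·12/16² = -9 kN·m
Superposition: M = Σ M_i = -1603/75 kN·m ≈ -21.373333 kN·m

M(8) = -1603/75 kN·m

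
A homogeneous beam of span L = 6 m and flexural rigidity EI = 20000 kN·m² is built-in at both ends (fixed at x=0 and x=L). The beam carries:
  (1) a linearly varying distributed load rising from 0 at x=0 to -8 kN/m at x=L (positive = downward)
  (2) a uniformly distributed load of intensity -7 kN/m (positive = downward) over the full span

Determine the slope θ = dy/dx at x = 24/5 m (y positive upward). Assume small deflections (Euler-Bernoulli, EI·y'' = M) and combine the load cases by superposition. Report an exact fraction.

θ(24/5) = -1521/1562500 rad

Load 1 — triangular load w₀=-8 kN/m (0→w₀ over full span):
  θ_1 = -w₀(2x(L-x)(L-2x)(x+2L)+x²(L-x)²)/(120LEI) = -(-8)·(2·(24/5)·(6-(24/5))·(6-2·(24/5))·((24/5)+2·6)+(24/5)²·(6-(24/5))²)/(120·6·20000) = -144/390625 rad
Load 2 — uniform load w=-7 kN/m over full span:
  θ_2 = -wx(L-x)(L-2x)/(12EI) = -(-7)·(24/5)·(6-(24/5))·(6-2·(24/5))/(12·20000) = -189/312500 rad
Superposition: θ = Σ θ_i = -1521/1562500 rad ≈ -0.000973 rad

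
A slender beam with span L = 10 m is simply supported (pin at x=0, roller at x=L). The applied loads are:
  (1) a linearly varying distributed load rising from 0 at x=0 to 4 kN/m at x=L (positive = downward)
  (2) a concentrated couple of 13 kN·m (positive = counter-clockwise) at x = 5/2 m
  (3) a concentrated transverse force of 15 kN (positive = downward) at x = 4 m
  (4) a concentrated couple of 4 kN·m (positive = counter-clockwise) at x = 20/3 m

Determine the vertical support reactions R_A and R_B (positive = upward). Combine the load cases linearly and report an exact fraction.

R_A = 521/30 kN, R_B = 529/30 kN

Load 1 — triangular load w₀=4 kN/m (0→w₀ over full span):
  R_A = w₀L/6 = 4·10/6 = 20/3 kN
  R_B = w₀L/3 = 4·10/3 = 40/3 kN
Load 2 — applied couple M₀=13 kN·m at a=5/2 m (b=L-a=15/2):
  R_A = M₀/L = 13/10 kN
  R_B = -M₀/L = -13/10 kN
Load 3 — point force P=15 kN at a=4 m (b=L-a=6):
  R_A = Pb/L = 15·6/10 = 9 kN
  R_B = Pa/L = 15·4/10 = 6 kN
Load 4 — applied couple M₀=4 kN·m at a=20/3 m (b=L-a=10/3):
  R_A = M₀/L = 4/10 = 2/5 kN
  R_B = -M₀/L = -4/10 = -2/5 kN
Superposition: R_A = 521/30 kN, R_B = 529/30 kN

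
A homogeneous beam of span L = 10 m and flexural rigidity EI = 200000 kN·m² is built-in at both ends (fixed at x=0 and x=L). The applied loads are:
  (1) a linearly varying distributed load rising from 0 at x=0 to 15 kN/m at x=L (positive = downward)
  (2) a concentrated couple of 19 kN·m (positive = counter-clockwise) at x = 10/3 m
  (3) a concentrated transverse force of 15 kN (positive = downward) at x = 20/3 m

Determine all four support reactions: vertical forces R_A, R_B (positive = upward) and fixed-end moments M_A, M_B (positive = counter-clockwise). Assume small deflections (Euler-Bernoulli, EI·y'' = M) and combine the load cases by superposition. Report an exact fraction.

Load 1 — triangular load w₀=15 kN/m (0→w₀ over full span):
  R_A = 3w₀L/20 = 3·15·10/20 = 45/2 kN
  M_A = w₀L²/30 = 15·10²/30 = 50 kN·m
  R_B = 7w₀L/20 = 7·15·10/20 = 105/2 kN
  M_B = -w₀L²/20 = -15·10²/20 = -75 kN·m
Load 2 — applied couple M₀=19 kN·m at a=10/3 m (b=L-a=20/3):
  R_A = 6M₀ab/L³ = 6·19·(10/3)·(20/3)/10³ = 38/15 kN
  M_A = M₀b(2a-b)/L² = 19·(20/3)·(2·(10/3)-(20/3))/10² = 0 kN·m
  R_B = -6M₀ab/L³ = -6·19·(10/3)·(20/3)/10³ = -38/15 kN
  M_B = M₀a(2b-a)/L² = 19·(10/3)·(2·(20/3)-(10/3))/10² = 19/3 kN·m
Load 3 — point force P=15 kN at a=20/3 m (b=L-a=10/3):
  R_A = Pb²(3a+b)/L³ = 15·(10/3)²·(3·(20/3)+(10/3))/10³ = 35/9 kN
  M_A = Pab²/L² = 15·(20/3)·(10/3)²/10² = 100/9 kN·m
  R_B = Pa²(a+3b)/L³ = 15·(20/3)²·((20/3)+3·(10/3))/10³ = 100/9 kN
  M_B = -Pa²b/L² = -15·(20/3)²·(10/3)/10² = -200/9 kN·m
Superposition: R_A = 2603/90 kN, M_A = 550/9 kN·m, R_B = 5497/90 kN, M_B = -818/9 kN·m

R_A = 2603/90 kN, M_A = 550/9 kN·m, R_B = 5497/90 kN, M_B = -818/9 kN·m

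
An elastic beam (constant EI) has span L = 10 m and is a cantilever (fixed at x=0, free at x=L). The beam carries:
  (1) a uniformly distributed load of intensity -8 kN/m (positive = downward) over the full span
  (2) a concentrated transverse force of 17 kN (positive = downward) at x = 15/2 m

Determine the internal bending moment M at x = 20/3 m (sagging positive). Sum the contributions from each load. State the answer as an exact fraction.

M(20/3) = 545/18 kN·m

Load 1 — uniform load w=-8 kN/m over full span:
  M_1 = -w(L-x)²/2 = -(-8)·(10-(20/3))²/2 = 400/9 kN·m
Load 2 — point force P=17 kN at a=15/2 m (b=L-a=5/2):
  M_2 = -P(a-x)  [x≤a] = -17·((15/2)-(20/3)) = -85/6 kN·m
Superposition: M = Σ M_i = 545/18 kN·m ≈ 30.277778 kN·m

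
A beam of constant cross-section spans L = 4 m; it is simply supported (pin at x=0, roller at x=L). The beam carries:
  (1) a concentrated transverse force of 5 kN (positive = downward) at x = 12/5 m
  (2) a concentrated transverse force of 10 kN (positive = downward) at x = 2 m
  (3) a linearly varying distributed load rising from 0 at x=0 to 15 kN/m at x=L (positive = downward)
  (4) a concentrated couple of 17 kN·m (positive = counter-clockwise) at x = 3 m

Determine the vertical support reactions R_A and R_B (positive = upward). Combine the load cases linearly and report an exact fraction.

R_A = 85/4 kN, R_B = 95/4 kN

Load 1 — point force P=5 kN at a=12/5 m (b=L-a=8/5):
  R_A = Pb/L = 5·(8/5)/4 = 2 kN
  R_B = Pa/L = 5·(12/5)/4 = 3 kN
Load 2 — point force P=10 kN at a=2 m (b=L-a=2):
  R_A = Pb/L = 10·2/4 = 5 kN
  R_B = Pa/L = 10·2/4 = 5 kN
Load 3 — triangular load w₀=15 kN/m (0→w₀ over full span):
  R_A = w₀L/6 = 15·4/6 = 10 kN
  R_B = w₀L/3 = 15·4/3 = 20 kN
Load 4 — applied couple M₀=17 kN·m at a=3 m (b=L-a=1):
  R_A = M₀/L = 17/4 kN
  R_B = -M₀/L = -17/4 kN
Superposition: R_A = 85/4 kN, R_B = 95/4 kN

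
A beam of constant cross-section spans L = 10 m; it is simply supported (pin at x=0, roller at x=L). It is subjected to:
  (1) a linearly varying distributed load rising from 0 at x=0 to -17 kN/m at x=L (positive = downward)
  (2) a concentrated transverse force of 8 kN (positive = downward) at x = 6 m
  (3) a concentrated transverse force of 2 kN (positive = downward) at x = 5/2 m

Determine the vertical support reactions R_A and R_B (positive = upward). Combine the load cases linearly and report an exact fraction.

R_A = -709/30 kN, R_B = -1541/30 kN

Load 1 — triangular load w₀=-17 kN/m (0→w₀ over full span):
  R_A = w₀L/6 = (-17)·10/6 = -85/3 kN
  R_B = w₀L/3 = (-17)·10/3 = -170/3 kN
Load 2 — point force P=8 kN at a=6 m (b=L-a=4):
  R_A = Pb/L = 8·4/10 = 16/5 kN
  R_B = Pa/L = 8·6/10 = 24/5 kN
Load 3 — point force P=2 kN at a=5/2 m (b=L-a=15/2):
  R_A = Pb/L = 2·(15/2)/10 = 3/2 kN
  R_B = Pa/L = 2·(5/2)/10 = 1/2 kN
Superposition: R_A = -709/30 kN, R_B = -1541/30 kN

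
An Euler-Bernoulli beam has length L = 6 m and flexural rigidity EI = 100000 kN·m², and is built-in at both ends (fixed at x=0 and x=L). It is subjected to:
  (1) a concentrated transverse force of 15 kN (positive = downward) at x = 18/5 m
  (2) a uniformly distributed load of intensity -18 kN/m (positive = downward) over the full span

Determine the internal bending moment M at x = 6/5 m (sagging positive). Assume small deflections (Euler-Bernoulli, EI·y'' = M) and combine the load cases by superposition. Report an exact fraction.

M(6/5) = -18/125 kN·m

Load 1 — point force P=15 kN at a=18/5 m (b=L-a=12/5):
  M_1 = Pb²(3a+b)x/L³ - Pab²/L²  [x≤a] = 15·(12/5)²·(3·(18/5)+(12/5))·(6/5)/6³ - 15·(18/5)·(12/5)²/6² = -288/125 kN·m
Load 2 — uniform load w=-18 kN/m over full span:
  M_2 = wLx/2 - wL²/12 - wx²/2 = (-18)·6·(6/5)/2 - (-18)·6²/12 - (-18)·(6/5)²/2 = 54/25 kN·m
Superposition: M = Σ M_i = -18/125 kN·m ≈ -0.144000 kN·m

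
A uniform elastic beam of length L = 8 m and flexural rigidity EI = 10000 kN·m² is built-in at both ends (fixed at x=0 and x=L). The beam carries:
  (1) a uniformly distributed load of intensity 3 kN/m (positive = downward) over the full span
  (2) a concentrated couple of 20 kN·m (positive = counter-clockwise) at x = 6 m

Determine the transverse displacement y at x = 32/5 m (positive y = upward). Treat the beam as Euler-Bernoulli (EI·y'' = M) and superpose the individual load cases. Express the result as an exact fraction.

y(32/5) = -1549/781250 m

Load 1 — uniform load w=3 kN/m over full span:
  y_1 = -wx²(L-x)²/(24EI) = -3·(32/5)²·(8-(32/5))²/(24·10000) = -512/390625 m
Load 2 — applied couple M₀=20 kN·m at a=6 m (b=L-a=2):
  y_2 = (R_Ax³/6 - M_Ax²/2 - M₀(x-a)²/2)/EI  [x>a] with R_A=45/16, M_A=25/4 = ((45/16)·(32/5)³/6 - (25/4)·(32/5)²/2 - 20·((32/5)-6)²/2)/10000 = -21/31250 m
Superposition: y = Σ y_i = -1549/781250 m ≈ -0.001983 m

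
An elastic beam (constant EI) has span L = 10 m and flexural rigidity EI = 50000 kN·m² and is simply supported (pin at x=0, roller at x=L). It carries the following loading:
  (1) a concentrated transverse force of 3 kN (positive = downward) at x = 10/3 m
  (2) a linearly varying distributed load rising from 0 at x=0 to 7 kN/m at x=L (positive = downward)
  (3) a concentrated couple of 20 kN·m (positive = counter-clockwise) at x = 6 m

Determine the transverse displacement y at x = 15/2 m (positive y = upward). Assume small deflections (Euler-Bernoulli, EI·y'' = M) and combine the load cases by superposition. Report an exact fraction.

y(15/2) = -1065157/138240000 m

Load 1 — point force P=3 kN at a=10/3 m (b=L-a=20/3):
  y_1 = -Pa(L-x)(2Lx-a²-x²)/(6LEI)  [x>a] = -3·(10/3)·(10-(15/2))·(2·10·(15/2)-(10/3)²-(15/2)²)/(6·10·50000) = -119/172800 m
Load 2 — triangular load w₀=7 kN/m (0→w₀ over full span):
  y_2 = -w₀x(7L⁴-10L²x²+3x⁴)/(360LEI) = -7·(15/2)·(7·10⁴-10·10²·(15/2)²+3·(15/2)⁴)/(360·10·50000) = -833/122880 m
Load 3 — applied couple M₀=20 kN·m at a=6 m (b=L-a=4):
  y_3 = (M₀x³/(6L)-M₀(x-a)²/2+C₁x)/EI  [x>a] with C₁=M₀(3b²-L²)/(6L)=-52/3 = (20·(15/2)³/(6·10)-20·((15/2)-6)²/2+(-52/3)·(15/2))/50000 = -19/80000 m
Superposition: y = Σ y_i = -1065157/138240000 m ≈ -0.007705 m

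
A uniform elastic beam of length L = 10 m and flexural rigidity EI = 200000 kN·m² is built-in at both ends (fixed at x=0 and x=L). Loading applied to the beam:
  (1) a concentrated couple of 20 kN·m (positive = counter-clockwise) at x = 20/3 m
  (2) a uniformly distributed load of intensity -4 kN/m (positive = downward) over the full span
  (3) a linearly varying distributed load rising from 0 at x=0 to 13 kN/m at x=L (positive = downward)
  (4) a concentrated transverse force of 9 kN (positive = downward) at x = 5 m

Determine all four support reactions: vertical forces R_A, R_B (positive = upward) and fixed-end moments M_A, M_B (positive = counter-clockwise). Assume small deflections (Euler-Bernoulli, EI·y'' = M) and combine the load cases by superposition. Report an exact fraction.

R_A = 20/3 kN, M_A = 335/12 kN·m, R_B = 82/3 kN, M_B = -515/12 kN·m

Load 1 — applied couple M₀=20 kN·m at a=20/3 m (b=L-a=10/3):
  R_A = 6M₀ab/L³ = 6·20·(20/3)·(10/3)/10³ = 8/3 kN
  M_A = M₀b(2a-b)/L² = 20·(10/3)·(2·(20/3)-(10/3))/10² = 20/3 kN·m
  R_B = -6M₀ab/L³ = -6·20·(20/3)·(10/3)/10³ = -8/3 kN
  M_B = M₀a(2b-a)/L² = 20·(20/3)·(2·(10/3)-(20/3))/10² = 0 kN·m
Load 2 — uniform load w=-4 kN/m over full span:
  R_A = wL/2 = (-4)·10/2 = -20 kN
  M_A = wL²/12 = (-4)·10²/12 = -100/3 kN·m
  R_B = wL/2 = (-4)·10/2 = -20 kN
  M_B = -wL²/12 = -(-4)·10²/12 = 100/3 kN·m
Load 3 — triangular load w₀=13 kN/m (0→w₀ over full span):
  R_A = 3w₀L/20 = 3·13·10/20 = 39/2 kN
  M_A = w₀L²/30 = 13·10²/30 = 130/3 kN·m
  R_B = 7w₀L/20 = 7·13·10/20 = 91/2 kN
  M_B = -w₀L²/20 = -13·10²/20 = -65 kN·m
Load 4 — point force P=9 kN at a=5 m (b=L-a=5):
  R_A = Pb²(3a+b)/L³ = 9·5²·(3·5+5)/10³ = 9/2 kN
  M_A = Pab²/L² = 9·5·5²/10² = 45/4 kN·m
  R_B = Pa²(a+3b)/L³ = 9·5²·(5+3·5)/10³ = 9/2 kN
  M_B = -Pa²b/L² = -9·5²·5/10² = -45/4 kN·m
Superposition: R_A = 20/3 kN, M_A = 335/12 kN·m, R_B = 82/3 kN, M_B = -515/12 kN·m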